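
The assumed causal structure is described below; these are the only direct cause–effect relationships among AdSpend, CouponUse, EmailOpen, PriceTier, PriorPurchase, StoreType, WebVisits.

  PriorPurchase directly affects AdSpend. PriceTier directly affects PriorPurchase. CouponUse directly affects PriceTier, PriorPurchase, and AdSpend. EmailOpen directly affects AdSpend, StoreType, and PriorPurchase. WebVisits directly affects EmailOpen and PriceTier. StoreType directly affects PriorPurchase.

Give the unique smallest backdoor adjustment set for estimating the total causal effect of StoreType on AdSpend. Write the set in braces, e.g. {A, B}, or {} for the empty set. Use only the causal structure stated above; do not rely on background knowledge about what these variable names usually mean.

Variables eligible for adjustment (non-descendants of StoreType, excluding StoreType and AdSpend): {CouponUse, EmailOpen, PriceTier, WebVisits}.
Backdoor paths from StoreType to AdSpend:
  P1: StoreType <- EmailOpen <- WebVisits -> PriceTier <- CouponUse -> PriorPurchase -> AdSpend
  P2: StoreType <- EmailOpen <- WebVisits -> PriceTier <- CouponUse -> AdSpend
  P3: StoreType <- EmailOpen <- WebVisits -> PriceTier -> PriorPurchase <- CouponUse -> AdSpend
  P4: StoreType <- EmailOpen <- WebVisits -> PriceTier -> PriorPurchase -> AdSpend
  P5: StoreType <- EmailOpen -> PriorPurchase <- CouponUse -> AdSpend
  P6: StoreType <- EmailOpen -> PriorPurchase <- PriceTier <- CouponUse -> AdSpend
  P7: StoreType <- EmailOpen -> PriorPurchase -> AdSpend
  P8: StoreType <- EmailOpen -> AdSpend
The empty set is not sufficient: P4 (StoreType <- EmailOpen <- WebVisits -> PriceTier -> PriorPurchase -> AdSpend) has no collider blocking it and no conditioned non-collider, so it is open.
Try {EmailOpen}:
  P1: blocked at chain node EmailOpen ∈ conditioning set.
  P2: blocked at chain node EmailOpen ∈ conditioning set.
  P3: blocked at chain node EmailOpen ∈ conditioning set.
  P4: blocked at chain node EmailOpen ∈ conditioning set.
  P5: blocked at fork node EmailOpen ∈ conditioning set.
  P6: blocked at fork node EmailOpen ∈ conditioning set.
  P7: blocked at fork node EmailOpen ∈ conditioning set.
  P8: blocked at fork node EmailOpen ∈ conditioning set.
{EmailOpen} contains no descendant of StoreType and blocks every backdoor path.
No other singleton works — e.g. {CouponUse} leaves P4 open — so {EmailOpen} is the unique smallest valid adjustment set.

{EmailOpen}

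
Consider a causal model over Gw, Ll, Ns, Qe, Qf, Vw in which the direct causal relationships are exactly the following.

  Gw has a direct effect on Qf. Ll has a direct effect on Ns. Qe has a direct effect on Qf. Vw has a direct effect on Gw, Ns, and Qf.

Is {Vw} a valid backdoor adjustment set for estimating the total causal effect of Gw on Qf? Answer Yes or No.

Backdoor paths from Gw to Qf (paths whose first edge points into Gw):
  P1: Gw <- Vw -> Qf
Condition 1 (no descendant of Gw in the set): holds — descendants of Gw are {Qf}; none are in {Vw}.
Condition 2 (every backdoor path blocked by {Vw}):
  P1: blocked at fork node Vw ∈ conditioning set.
{Vw} satisfies the backdoor criterion.

Yes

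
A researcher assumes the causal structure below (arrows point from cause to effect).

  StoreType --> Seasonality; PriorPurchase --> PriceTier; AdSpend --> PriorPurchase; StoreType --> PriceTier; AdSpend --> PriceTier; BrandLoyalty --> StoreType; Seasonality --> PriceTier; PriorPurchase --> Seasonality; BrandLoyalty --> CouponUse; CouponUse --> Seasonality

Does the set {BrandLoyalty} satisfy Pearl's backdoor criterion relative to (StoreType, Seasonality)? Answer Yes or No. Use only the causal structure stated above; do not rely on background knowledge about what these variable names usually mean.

Yes

Backdoor paths from StoreType to Seasonality (paths whose first edge points into StoreType):
  P1: StoreType <- BrandLoyalty -> CouponUse -> Seasonality
Condition 1 (no descendant of StoreType in the set): holds — descendants of StoreType are {PriceTier, Seasonality}; none are in {BrandLoyalty}.
Condition 2 (every backdoor path blocked by {BrandLoyalty}):
  P1: blocked at fork node BrandLoyalty ∈ conditioning set.
{BrandLoyalty} satisfies the backdoor criterion.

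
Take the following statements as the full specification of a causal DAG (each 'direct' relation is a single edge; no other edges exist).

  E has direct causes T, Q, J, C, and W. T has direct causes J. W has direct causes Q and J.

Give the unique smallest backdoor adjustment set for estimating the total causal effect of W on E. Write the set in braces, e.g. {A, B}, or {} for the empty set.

{J, Q}

Variables eligible for adjustment (non-descendants of W, excluding W and E): {C, J, Q, T}.
Backdoor paths from W to E:
  P1: W <- Q -> E
  P2: W <- J -> T -> E
  P3: W <- J -> E
The empty set is not sufficient: P1 (W <- Q -> E) has no collider blocking it and no conditioned non-collider, so it is open.
Try {J, Q}:
  P1: blocked at fork node Q ∈ conditioning set.
  P2: blocked at fork node J ∈ conditioning set.
  P3: blocked at fork node J ∈ conditioning set.
{J, Q} contains no descendant of W and blocks every backdoor path.
Every element of {J, Q} is needed (dropping J leaves P2 open; dropping Q leaves P1 open), so no proper subset is valid.
Among all size-2 subsets of the eligible variables, only {J, Q} blocks every backdoor path, so it is the unique smallest valid adjustment set.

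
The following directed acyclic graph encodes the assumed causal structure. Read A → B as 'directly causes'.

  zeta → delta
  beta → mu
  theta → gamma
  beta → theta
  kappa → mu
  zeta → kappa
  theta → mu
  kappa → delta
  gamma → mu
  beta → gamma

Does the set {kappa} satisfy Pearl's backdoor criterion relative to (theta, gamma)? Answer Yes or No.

No

Backdoor paths from theta to gamma (paths whose first edge points into theta):
  P1: theta <- beta -> gamma
  P2: theta <- beta -> mu <- gamma
Condition 1 (no descendant of theta in the set): holds — descendants of theta are {gamma, mu}; none are in {kappa}.
Condition 2 (every backdoor path blocked by {kappa}):
  P1: open — no interior node is in the conditioning set.
  P2: blocked at collider mu (neither it nor any descendant is in the conditioning set).
{kappa} does not satisfy the backdoor criterion.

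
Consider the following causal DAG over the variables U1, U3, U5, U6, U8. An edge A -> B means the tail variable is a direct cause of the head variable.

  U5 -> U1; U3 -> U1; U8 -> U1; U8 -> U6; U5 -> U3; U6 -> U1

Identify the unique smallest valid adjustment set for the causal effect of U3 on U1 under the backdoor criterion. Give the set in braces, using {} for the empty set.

Variables eligible for adjustment (non-descendants of U3, excluding U3 and U1): {U5, U6, U8}.
Backdoor paths from U3 to U1:
  P1: U3 <- U5 -> U1
The empty set is not sufficient: P1 (U3 <- U5 -> U1) has no collider blocking it and no conditioned non-collider, so it is open.
Try {U5}:
  P1: blocked at fork node U5 ∈ conditioning set.
{U5} contains no descendant of U3 and blocks every backdoor path.
No other singleton works — e.g. {U8} leaves P1 open — so {U5} is the unique smallest valid adjustment set.

{U5}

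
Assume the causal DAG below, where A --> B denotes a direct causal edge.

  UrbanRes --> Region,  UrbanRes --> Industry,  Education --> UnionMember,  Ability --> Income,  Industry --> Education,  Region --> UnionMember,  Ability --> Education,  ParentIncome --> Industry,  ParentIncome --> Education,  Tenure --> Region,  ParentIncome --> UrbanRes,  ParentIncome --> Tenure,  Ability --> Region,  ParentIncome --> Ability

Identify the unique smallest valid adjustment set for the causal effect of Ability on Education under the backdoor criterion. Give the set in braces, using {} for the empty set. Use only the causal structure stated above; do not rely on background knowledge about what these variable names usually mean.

{ParentIncome}

Variables eligible for adjustment (non-descendants of Ability, excluding Ability and Education): {Industry, ParentIncome, Tenure, UrbanRes}.
Backdoor paths from Ability to Education:
  P1: Ability <- ParentIncome -> UrbanRes -> Industry -> Education
  P2: Ability <- ParentIncome -> UrbanRes -> Region -> UnionMember <- Education
  P3: Ability <- ParentIncome -> Industry <- UrbanRes -> Region -> UnionMember <- Education
  P4: Ability <- ParentIncome -> Industry -> Education
  P5: Ability <- ParentIncome -> Tenure -> Region <- UrbanRes -> Industry -> Education
  P6: Ability <- ParentIncome -> Tenure -> Region -> UnionMember <- Education
  P7: Ability <- ParentIncome -> Education
The empty set is not sufficient: P1 (Ability <- ParentIncome -> UrbanRes -> Industry -> Education) has no collider blocking it and no conditioned non-collider, so it is open.
Try {ParentIncome}:
  P1: blocked at fork node ParentIncome ∈ conditioning set.
  P2: blocked at fork node ParentIncome ∈ conditioning set.
  P3: blocked at fork node ParentIncome ∈ conditioning set.
  P4: blocked at fork node ParentIncome ∈ conditioning set.
  P5: blocked at fork node ParentIncome ∈ conditioning set.
  P6: blocked at fork node ParentIncome ∈ conditioning set.
  P7: blocked at fork node ParentIncome ∈ conditioning set.
{ParentIncome} contains no descendant of Ability and blocks every backdoor path.
No other singleton works — e.g. {UrbanRes} leaves P4 open — so {ParentIncome} is the unique smallest valid adjustment set.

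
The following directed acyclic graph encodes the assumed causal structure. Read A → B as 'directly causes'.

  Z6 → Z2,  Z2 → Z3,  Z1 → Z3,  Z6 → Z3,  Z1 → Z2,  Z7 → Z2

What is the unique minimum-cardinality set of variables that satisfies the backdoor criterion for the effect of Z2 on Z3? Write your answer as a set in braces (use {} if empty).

{Z1, Z6}

Variables eligible for adjustment (non-descendants of Z2, excluding Z2 and Z3): {Z1, Z6, Z7}.
Backdoor paths from Z2 to Z3:
  P1: Z2 <- Z6 -> Z3
  P2: Z2 <- Z1 -> Z3
The empty set is not sufficient: P1 (Z2 <- Z6 -> Z3) has no collider blocking it and no conditioned non-collider, so it is open.
Try {Z1, Z6}:
  P1: blocked at fork node Z6 ∈ conditioning set.
  P2: blocked at fork node Z1 ∈ conditioning set.
{Z1, Z6} contains no descendant of Z2 and blocks every backdoor path.
Every element of {Z1, Z6} is needed (dropping Z1 leaves P2 open; dropping Z6 leaves P1 open), so no proper subset is valid.
Among all size-2 subsets of the eligible variables, only {Z1, Z6} blocks every backdoor path, so it is the unique smallest valid adjustment set.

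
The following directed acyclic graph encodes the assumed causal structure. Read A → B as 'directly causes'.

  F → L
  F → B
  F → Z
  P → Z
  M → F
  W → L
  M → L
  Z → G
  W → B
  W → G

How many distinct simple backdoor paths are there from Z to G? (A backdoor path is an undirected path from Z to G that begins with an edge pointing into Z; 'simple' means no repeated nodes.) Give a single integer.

3

A backdoor path from Z to G is any simple undirected path whose first edge points into Z (i.e. leaves Z via a parent).
Parents of Z: {F, P}.
Enumerating:
  P1: Z <- F <- M -> L <- W -> G
  P2: Z <- F -> L <- W -> G
  P3: Z <- F -> B <- W -> G
That exhausts the simple backdoor paths. Count: 3.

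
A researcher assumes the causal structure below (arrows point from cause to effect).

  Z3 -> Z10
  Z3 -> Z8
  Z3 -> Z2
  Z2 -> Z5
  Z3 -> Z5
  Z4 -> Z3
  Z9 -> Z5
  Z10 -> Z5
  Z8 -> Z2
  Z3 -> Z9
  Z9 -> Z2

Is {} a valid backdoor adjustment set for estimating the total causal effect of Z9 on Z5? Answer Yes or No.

No

Backdoor paths from Z9 to Z5 (paths whose first edge points into Z9):
  P1: Z9 <- Z3 -> Z10 -> Z5
  P2: Z9 <- Z3 -> Z8 -> Z2 -> Z5
  P3: Z9 <- Z3 -> Z2 -> Z5
  P4: Z9 <- Z3 -> Z5
Condition 1 (no descendant of Z9 in the set): holds — descendants of Z9 are {Z2, Z5}; none are in {}.
Condition 2 (every backdoor path blocked by {}):
  P1: open — no interior node is in the conditioning set.
  P2: open — no interior node is in the conditioning set.
  P3: open — no interior node is in the conditioning set.
  P4: open — no interior node is in the conditioning set.
{} does not satisfy the backdoor criterion.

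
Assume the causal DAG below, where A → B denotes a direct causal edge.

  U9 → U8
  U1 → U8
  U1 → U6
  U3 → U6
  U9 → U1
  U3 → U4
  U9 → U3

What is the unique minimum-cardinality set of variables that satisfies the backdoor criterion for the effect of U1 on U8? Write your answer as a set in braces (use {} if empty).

{U9}

Variables eligible for adjustment (non-descendants of U1, excluding U1 and U8): {U3, U4, U9}.
Backdoor paths from U1 to U8:
  P1: U1 <- U9 -> U8
The empty set is not sufficient: P1 (U1 <- U9 -> U8) has no collider blocking it and no conditioned non-collider, so it is open.
Try {U9}:
  P1: blocked at fork node U9 ∈ conditioning set.
{U9} contains no descendant of U1 and blocks every backdoor path.
No other singleton works — e.g. {U3} leaves P1 open — so {U9} is the unique smallest valid adjustment set.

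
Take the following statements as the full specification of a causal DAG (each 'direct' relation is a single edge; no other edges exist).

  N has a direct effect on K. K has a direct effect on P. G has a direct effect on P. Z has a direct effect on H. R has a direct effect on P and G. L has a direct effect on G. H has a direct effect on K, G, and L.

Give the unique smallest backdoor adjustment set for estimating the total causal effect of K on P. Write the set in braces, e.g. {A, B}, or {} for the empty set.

Variables eligible for adjustment (non-descendants of K, excluding K and P): {G, H, L, N, R, Z}.
Backdoor paths from K to P:
  P1: K <- H -> L -> G <- R -> P
  P2: K <- H -> L -> G -> P
  P3: K <- H -> G <- R -> P
  P4: K <- H -> G -> P
The empty set is not sufficient: P2 (K <- H -> L -> G -> P) has no collider blocking it and no conditioned non-collider, so it is open.
Try {H}:
  P1: blocked at fork node H ∈ conditioning set.
  P2: blocked at fork node H ∈ conditioning set.
  P3: blocked at fork node H ∈ conditioning set.
  P4: blocked at fork node H ∈ conditioning set.
{H} contains no descendant of K and blocks every backdoor path.
No other singleton works — e.g. {Z} leaves P2 open — so {H} is the unique smallest valid adjustment set.

{H}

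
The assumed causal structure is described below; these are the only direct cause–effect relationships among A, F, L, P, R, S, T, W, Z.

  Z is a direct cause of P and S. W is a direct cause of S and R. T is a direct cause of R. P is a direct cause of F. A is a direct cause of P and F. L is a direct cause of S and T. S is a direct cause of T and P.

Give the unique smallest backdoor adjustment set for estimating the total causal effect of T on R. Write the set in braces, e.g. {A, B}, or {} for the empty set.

Variables eligible for adjustment (non-descendants of T, excluding T and R): {A, F, L, P, S, W, Z}.
Backdoor paths from T to R:
  P1: T <- L -> S <- W -> R
  P2: T <- S <- W -> R
The empty set is not sufficient: P2 (T <- S <- W -> R) has no collider blocking it and no conditioned non-collider, so it is open.
Try {W}:
  P1: blocked at collider S (neither it nor any descendant is in the conditioning set).
  P2: blocked at fork node W ∈ conditioning set.
{W} contains no descendant of T and blocks every backdoor path.
No other singleton works — e.g. {A} leaves P2 open — so {W} is the unique smallest valid adjustment set.

{W}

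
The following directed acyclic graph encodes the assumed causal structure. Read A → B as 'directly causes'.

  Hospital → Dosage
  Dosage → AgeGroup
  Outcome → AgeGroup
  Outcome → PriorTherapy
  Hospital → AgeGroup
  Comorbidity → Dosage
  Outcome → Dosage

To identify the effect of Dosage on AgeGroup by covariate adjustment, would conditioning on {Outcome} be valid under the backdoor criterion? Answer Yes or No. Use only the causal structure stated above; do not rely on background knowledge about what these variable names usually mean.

No

Backdoor paths from Dosage to AgeGroup (paths whose first edge points into Dosage):
  P1: Dosage <- Outcome -> AgeGroup
  P2: Dosage <- Hospital -> AgeGroup
Condition 1 (no descendant of Dosage in the set): holds — descendants of Dosage are {AgeGroup}; none are in {Outcome}.
Condition 2 (every backdoor path blocked by {Outcome}):
  P1: blocked at fork node Outcome ∈ conditioning set.
  P2: open — no interior node is in the conditioning set.
{Outcome} does not satisfy the backdoor criterion.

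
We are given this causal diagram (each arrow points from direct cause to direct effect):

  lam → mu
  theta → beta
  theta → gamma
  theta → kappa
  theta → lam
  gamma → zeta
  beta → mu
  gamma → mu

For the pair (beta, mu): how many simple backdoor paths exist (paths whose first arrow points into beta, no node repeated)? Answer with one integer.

A backdoor path from beta to mu is any simple undirected path whose first edge points into beta (i.e. leaves beta via a parent).
Parents of beta: {theta}.
Enumerating:
  P1: beta <- theta -> gamma -> mu
  P2: beta <- theta -> lam -> mu
That exhausts the simple backdoor paths. Count: 2.

2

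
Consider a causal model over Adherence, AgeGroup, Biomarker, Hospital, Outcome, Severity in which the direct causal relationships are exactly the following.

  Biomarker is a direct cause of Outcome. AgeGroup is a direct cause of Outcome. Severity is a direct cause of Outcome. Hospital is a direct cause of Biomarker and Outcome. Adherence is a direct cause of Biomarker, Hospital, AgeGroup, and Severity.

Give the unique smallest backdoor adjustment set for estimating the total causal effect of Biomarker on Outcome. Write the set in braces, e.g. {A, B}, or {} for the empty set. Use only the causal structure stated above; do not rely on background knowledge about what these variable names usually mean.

Variables eligible for adjustment (non-descendants of Biomarker, excluding Biomarker and Outcome): {Adherence, AgeGroup, Hospital, Severity}.
Backdoor paths from Biomarker to Outcome:
  P1: Biomarker <- Adherence -> Hospital -> Outcome
  P2: Biomarker <- Adherence -> Severity -> Outcome
  P3: Biomarker <- Adherence -> AgeGroup -> Outcome
  P4: Biomarker <- Hospital <- Adherence -> Severity -> Outcome
  P5: Biomarker <- Hospital <- Adherence -> AgeGroup -> Outcome
  P6: Biomarker <- Hospital -> Outcome
The empty set is not sufficient: P1 (Biomarker <- Adherence -> Hospital -> Outcome) has no collider blocking it and no conditioned non-collider, so it is open.
Try {Adherence, Hospital}:
  P1: blocked at fork node Adherence ∈ conditioning set.
  P2: blocked at fork node Adherence ∈ conditioning set.
  P3: blocked at fork node Adherence ∈ conditioning set.
  P4: blocked at chain node Hospital ∈ conditioning set.
  P5: blocked at chain node Hospital ∈ conditioning set.
  P6: blocked at fork node Hospital ∈ conditioning set.
{Adherence, Hospital} contains no descendant of Biomarker and blocks every backdoor path.
Every element of {Adherence, Hospital} is needed (dropping Adherence leaves P2 open; dropping Hospital leaves P6 open), so no proper subset is valid.
Among all size-2 subsets of the eligible variables, only {Adherence, Hospital} blocks every backdoor path, so it is the unique smallest valid adjustment set.

{Adherence, Hospital}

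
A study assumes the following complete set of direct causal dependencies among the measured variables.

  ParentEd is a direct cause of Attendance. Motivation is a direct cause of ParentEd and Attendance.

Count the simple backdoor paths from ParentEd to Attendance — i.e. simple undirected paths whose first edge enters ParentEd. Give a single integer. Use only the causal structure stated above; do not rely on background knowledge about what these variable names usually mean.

A backdoor path from ParentEd to Attendance is any simple undirected path whose first edge points into ParentEd (i.e. leaves ParentEd via a parent).
Parents of ParentEd: {Motivation}.
Enumerating:
  P1: ParentEd <- Motivation -> Attendance
That exhausts the simple backdoor paths. Count: 1.

1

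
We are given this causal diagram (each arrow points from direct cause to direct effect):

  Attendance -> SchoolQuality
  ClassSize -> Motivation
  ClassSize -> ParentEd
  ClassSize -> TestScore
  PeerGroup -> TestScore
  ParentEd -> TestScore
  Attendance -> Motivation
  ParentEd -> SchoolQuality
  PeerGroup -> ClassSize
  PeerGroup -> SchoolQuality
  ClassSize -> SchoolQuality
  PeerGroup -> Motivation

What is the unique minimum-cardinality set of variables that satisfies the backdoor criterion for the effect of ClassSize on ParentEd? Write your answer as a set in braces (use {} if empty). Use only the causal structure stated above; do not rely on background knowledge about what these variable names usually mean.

{}

Variables eligible for adjustment (non-descendants of ClassSize, excluding ClassSize and ParentEd): {Attendance, PeerGroup}.
Backdoor paths from ClassSize to ParentEd:
  P1: ClassSize <- PeerGroup -> Motivation <- Attendance -> SchoolQuality <- ParentEd
  P2: ClassSize <- PeerGroup -> SchoolQuality <- ParentEd
  P3: ClassSize <- PeerGroup -> TestScore <- ParentEd
Each backdoor path contains an unconditioned collider, so every path is already blocked with the empty conditioning set:
  P1: blocked at collider Motivation (neither it nor any descendant is in the conditioning set).
  P2: blocked at collider SchoolQuality (neither it nor any descendant is in the conditioning set).
  P3: blocked at collider TestScore (neither it nor any descendant is in the conditioning set).
The empty set is therefore the unique smallest valid set.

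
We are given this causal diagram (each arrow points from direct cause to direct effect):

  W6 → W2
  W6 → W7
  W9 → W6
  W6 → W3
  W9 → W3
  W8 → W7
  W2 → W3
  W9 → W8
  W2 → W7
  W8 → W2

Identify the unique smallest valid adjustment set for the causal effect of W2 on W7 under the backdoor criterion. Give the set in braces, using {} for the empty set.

Variables eligible for adjustment (non-descendants of W2, excluding W2 and W7): {W6, W8, W9}.
Backdoor paths from W2 to W7:
  P1: W2 <- W6 <- W9 -> W8 -> W7
  P2: W2 <- W6 -> W7
  P3: W2 <- W6 -> W3 <- W9 -> W8 -> W7
  P4: W2 <- W8 <- W9 -> W6 -> W7
  P5: W2 <- W8 <- W9 -> W3 <- W6 -> W7
  P6: W2 <- W8 -> W7
The empty set is not sufficient: P1 (W2 <- W6 <- W9 -> W8 -> W7) has no collider blocking it and no conditioned non-collider, so it is open.
Try {W6, W8}:
  P1: blocked at chain node W6 ∈ conditioning set.
  P2: blocked at fork node W6 ∈ conditioning set.
  P3: blocked at fork node W6 ∈ conditioning set.
  P4: blocked at chain node W8 ∈ conditioning set.
  P5: blocked at chain node W8 ∈ conditioning set.
  P6: blocked at fork node W8 ∈ conditioning set.
{W6, W8} contains no descendant of W2 and blocks every backdoor path.
Every element of {W6, W8} is needed (dropping W6 leaves P2 open; dropping W8 leaves P6 open), so no proper subset is valid.
Among all size-2 subsets of the eligible variables, only {W6, W8} blocks every backdoor path, so it is the unique smallest valid adjustment set.

{W6, W8}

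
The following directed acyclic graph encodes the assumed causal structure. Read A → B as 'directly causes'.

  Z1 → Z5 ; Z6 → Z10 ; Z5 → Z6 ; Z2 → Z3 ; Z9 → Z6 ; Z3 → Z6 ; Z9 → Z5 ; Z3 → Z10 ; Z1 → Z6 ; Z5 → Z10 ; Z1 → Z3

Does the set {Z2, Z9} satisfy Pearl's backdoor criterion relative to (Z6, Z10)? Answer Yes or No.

Backdoor paths from Z6 to Z10 (paths whose first edge points into Z6):
  P1: Z6 <- Z1 -> Z3 -> Z10
  P2: Z6 <- Z1 -> Z5 -> Z10
  P3: Z6 <- Z3 <- Z1 -> Z5 -> Z10
  P4: Z6 <- Z3 -> Z10
  P5: Z6 <- Z9 -> Z5 <- Z1 -> Z3 -> Z10
  P6: Z6 <- Z9 -> Z5 -> Z10
  P7: Z6 <- Z5 <- Z1 -> Z3 -> Z10
  P8: Z6 <- Z5 -> Z10
Condition 1 (no descendant of Z6 in the set): holds — descendants of Z6 are {Z10}; none are in {Z2, Z9}.
Condition 2 (every backdoor path blocked by {Z2, Z9}):
  P1: open — no interior node is in the conditioning set.
  P2: open — no interior node is in the conditioning set.
  P3: open — no interior node is in the conditioning set.
  P4: open — no interior node is in the conditioning set.
  P5: blocked at fork node Z9 ∈ conditioning set.
  P6: blocked at fork node Z9 ∈ conditioning set.
  P7: open — no interior node is in the conditioning set.
  P8: open — no interior node is in the conditioning set.
{Z2, Z9} does not satisfy the backdoor criterion.

No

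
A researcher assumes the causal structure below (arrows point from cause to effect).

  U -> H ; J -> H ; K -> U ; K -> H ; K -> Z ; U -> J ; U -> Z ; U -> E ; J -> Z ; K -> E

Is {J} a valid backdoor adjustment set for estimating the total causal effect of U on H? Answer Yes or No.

Backdoor paths from U to H (paths whose first edge points into U):
  P1: U <- K -> H
  P2: U <- K -> Z <- J -> H
Condition 1 (no descendant of U in the set): FAILS — J is a descendant of U.
Condition 2 (every backdoor path blocked by {J}):
  P1: open — no interior node is in the conditioning set.
  P2: blocked at collider Z (neither it nor any descendant is in the conditioning set).
{J} does not satisfy the backdoor criterion.

No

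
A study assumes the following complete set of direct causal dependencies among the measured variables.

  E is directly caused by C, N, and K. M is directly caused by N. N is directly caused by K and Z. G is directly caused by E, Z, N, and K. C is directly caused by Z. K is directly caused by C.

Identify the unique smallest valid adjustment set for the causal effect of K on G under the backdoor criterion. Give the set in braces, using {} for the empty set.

{C}

Variables eligible for adjustment (non-descendants of K, excluding K and G): {C, Z}.
Backdoor paths from K to G:
  P1: K <- C <- Z -> N -> E -> G
  P2: K <- C <- Z -> N -> G
  P3: K <- C <- Z -> G
  P4: K <- C -> E <- N <- Z -> G
  P5: K <- C -> E <- N -> G
  P6: K <- C -> E -> G
The empty set is not sufficient: P1 (K <- C <- Z -> N -> E -> G) has no collider blocking it and no conditioned non-collider, so it is open.
Try {C}:
  P1: blocked at chain node C ∈ conditioning set.
  P2: blocked at chain node C ∈ conditioning set.
  P3: blocked at chain node C ∈ conditioning set.
  P4: blocked at fork node C ∈ conditioning set.
  P5: blocked at fork node C ∈ conditioning set.
  P6: blocked at fork node C ∈ conditioning set.
{C} contains no descendant of K and blocks every backdoor path.
No other singleton works — e.g. {Z} leaves P6 open — so {C} is the unique smallest valid adjustment set.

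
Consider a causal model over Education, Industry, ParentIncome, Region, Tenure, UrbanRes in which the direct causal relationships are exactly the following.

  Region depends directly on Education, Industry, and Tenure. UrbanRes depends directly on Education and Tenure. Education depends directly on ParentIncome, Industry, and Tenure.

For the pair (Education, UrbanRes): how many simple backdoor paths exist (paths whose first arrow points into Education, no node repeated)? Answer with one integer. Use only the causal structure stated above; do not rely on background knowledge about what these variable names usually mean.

2

A backdoor path from Education to UrbanRes is any simple undirected path whose first edge points into Education (i.e. leaves Education via a parent).
Parents of Education: {Industry, ParentIncome, Tenure}.
Enumerating:
  P1: Education <- Tenure -> UrbanRes
  P2: Education <- Industry -> Region <- Tenure -> UrbanRes
That exhausts the simple backdoor paths. Count: 2.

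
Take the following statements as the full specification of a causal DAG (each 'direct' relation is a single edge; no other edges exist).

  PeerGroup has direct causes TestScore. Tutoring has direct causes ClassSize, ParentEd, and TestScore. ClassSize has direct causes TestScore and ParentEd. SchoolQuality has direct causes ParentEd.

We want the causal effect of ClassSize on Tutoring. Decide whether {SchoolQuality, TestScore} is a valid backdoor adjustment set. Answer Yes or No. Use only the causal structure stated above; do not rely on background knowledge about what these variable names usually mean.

Backdoor paths from ClassSize to Tutoring (paths whose first edge points into ClassSize):
  P1: ClassSize <- ParentEd -> Tutoring
  P2: ClassSize <- TestScore -> Tutoring
Condition 1 (no descendant of ClassSize in the set): holds — descendants of ClassSize are {Tutoring}; none are in {SchoolQuality, TestScore}.
Condition 2 (every backdoor path blocked by {SchoolQuality, TestScore}):
  P1: open — no interior node is in the conditioning set.
  P2: blocked at fork node TestScore ∈ conditioning set.
{SchoolQuality, TestScore} does not satisfy the backdoor criterion.

No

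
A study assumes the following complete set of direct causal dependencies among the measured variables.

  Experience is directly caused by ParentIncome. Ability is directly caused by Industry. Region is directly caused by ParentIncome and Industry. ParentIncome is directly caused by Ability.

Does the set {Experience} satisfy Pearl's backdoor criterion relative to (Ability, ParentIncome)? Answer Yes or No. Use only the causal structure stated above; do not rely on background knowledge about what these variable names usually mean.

Backdoor paths from Ability to ParentIncome (paths whose first edge points into Ability):
  P1: Ability <- Industry -> Region <- ParentIncome
Condition 1 (no descendant of Ability in the set): FAILS — Experience is a descendant of Ability.
Condition 2 (every backdoor path blocked by {Experience}):
  P1: blocked at collider Region (neither it nor any descendant is in the conditioning set).
{Experience} does not satisfy the backdoor criterion.

No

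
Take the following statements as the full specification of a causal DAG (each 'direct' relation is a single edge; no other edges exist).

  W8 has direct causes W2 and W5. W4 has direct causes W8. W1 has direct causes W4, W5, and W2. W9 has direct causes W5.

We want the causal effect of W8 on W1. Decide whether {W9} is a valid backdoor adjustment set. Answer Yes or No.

Backdoor paths from W8 to W1 (paths whose first edge points into W8):
  P1: W8 <- W5 -> W1
  P2: W8 <- W2 -> W1
Condition 1 (no descendant of W8 in the set): holds — descendants of W8 are {W1, W4}; none are in {W9}.
Condition 2 (every backdoor path blocked by {W9}):
  P1: open — no interior node is in the conditioning set.
  P2: open — no interior node is in the conditioning set.
{W9} does not satisfy the backdoor criterion.

No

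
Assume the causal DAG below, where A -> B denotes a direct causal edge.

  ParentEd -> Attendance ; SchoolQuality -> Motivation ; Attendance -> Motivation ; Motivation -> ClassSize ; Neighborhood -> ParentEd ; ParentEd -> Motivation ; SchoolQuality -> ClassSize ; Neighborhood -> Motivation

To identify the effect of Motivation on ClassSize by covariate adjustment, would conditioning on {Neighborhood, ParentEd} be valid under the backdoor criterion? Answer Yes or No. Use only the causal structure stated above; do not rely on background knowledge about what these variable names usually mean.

Backdoor paths from Motivation to ClassSize (paths whose first edge points into Motivation):
  P1: Motivation <- SchoolQuality -> ClassSize
Condition 1 (no descendant of Motivation in the set): holds — descendants of Motivation are {ClassSize}; none are in {Neighborhood, ParentEd}.
Condition 2 (every backdoor path blocked by {Neighborhood, ParentEd}):
  P1: open — no interior node is in the conditioning set.
{Neighborhood, ParentEd} does not satisfy the backdoor criterion.

No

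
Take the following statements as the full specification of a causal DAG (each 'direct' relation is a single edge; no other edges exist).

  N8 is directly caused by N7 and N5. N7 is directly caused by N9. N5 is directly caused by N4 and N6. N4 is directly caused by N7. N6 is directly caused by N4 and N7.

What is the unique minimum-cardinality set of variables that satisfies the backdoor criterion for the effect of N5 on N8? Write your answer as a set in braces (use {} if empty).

Variables eligible for adjustment (non-descendants of N5, excluding N5 and N8): {N4, N6, N7, N9}.
Backdoor paths from N5 to N8:
  P1: N5 <- N4 <- N7 -> N8
  P2: N5 <- N4 -> N6 <- N7 -> N8
  P3: N5 <- N6 <- N7 -> N8
  P4: N5 <- N6 <- N4 <- N7 -> N8
The empty set is not sufficient: P1 (N5 <- N4 <- N7 -> N8) has no collider blocking it and no conditioned non-collider, so it is open.
Try {N7}:
  P1: blocked at fork node N7 ∈ conditioning set.
  P2: blocked at collider N6 (neither it nor any descendant is in the conditioning set).
  P3: blocked at fork node N7 ∈ conditioning set.
  P4: blocked at fork node N7 ∈ conditioning set.
{N7} contains no descendant of N5 and blocks every backdoor path.
No other singleton works — e.g. {N9} leaves P1 open — so {N7} is the unique smallest valid adjustment set.

{N7}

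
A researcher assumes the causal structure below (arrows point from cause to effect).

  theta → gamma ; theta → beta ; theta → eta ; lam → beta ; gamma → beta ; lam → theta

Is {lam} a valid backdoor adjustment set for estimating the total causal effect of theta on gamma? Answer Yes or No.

Backdoor paths from theta to gamma (paths whose first edge points into theta):
  P1: theta <- lam -> beta <- gamma
Condition 1 (no descendant of theta in the set): holds — descendants of theta are {beta, eta, gamma}; none are in {lam}.
Condition 2 (every backdoor path blocked by {lam}):
  P1: blocked at fork node lam ∈ conditioning set.
{lam} satisfies the backdoor criterion.

Yes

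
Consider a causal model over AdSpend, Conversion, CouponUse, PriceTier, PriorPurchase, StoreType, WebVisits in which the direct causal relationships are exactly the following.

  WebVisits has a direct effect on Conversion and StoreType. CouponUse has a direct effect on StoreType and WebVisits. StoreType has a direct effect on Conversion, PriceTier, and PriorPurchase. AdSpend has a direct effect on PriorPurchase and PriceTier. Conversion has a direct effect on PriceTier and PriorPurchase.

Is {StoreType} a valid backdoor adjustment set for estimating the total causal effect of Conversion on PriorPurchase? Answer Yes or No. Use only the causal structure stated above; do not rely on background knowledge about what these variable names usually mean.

Backdoor paths from Conversion to PriorPurchase (paths whose first edge points into Conversion):
  P1: Conversion <- WebVisits <- CouponUse -> StoreType -> PriceTier <- AdSpend -> PriorPurchase
  P2: Conversion <- WebVisits <- CouponUse -> StoreType -> PriorPurchase
  P3: Conversion <- WebVisits -> StoreType -> PriceTier <- AdSpend -> PriorPurchase
  P4: Conversion <- WebVisits -> StoreType -> PriorPurchase
  P5: Conversion <- StoreType -> PriceTier <- AdSpend -> PriorPurchase
  P6: Conversion <- StoreType -> PriorPurchase
Condition 1 (no descendant of Conversion in the set): holds — descendants of Conversion are {PriceTier, PriorPurchase}; none are in {StoreType}.
Condition 2 (every backdoor path blocked by {StoreType}):
  P1: blocked at chain node StoreType ∈ conditioning set.
  P2: blocked at chain node StoreType ∈ conditioning set.
  P3: blocked at chain node StoreType ∈ conditioning set.
  P4: blocked at chain node StoreType ∈ conditioning set.
  P5: blocked at fork node StoreType ∈ conditioning set.
  P6: blocked at fork node StoreType ∈ conditioning set.
{StoreType} satisfies the backdoor criterion.

Yes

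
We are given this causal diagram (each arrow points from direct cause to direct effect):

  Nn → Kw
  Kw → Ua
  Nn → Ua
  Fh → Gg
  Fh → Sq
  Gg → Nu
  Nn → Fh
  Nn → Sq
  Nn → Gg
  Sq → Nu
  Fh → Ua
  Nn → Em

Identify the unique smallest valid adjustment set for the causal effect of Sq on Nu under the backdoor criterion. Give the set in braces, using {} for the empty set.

Variables eligible for adjustment (non-descendants of Sq, excluding Sq and Nu): {Em, Fh, Gg, Kw, Nn, Ua}.
Backdoor paths from Sq to Nu:
  P1: Sq <- Nn -> Fh -> Gg -> Nu
  P2: Sq <- Nn -> Kw -> Ua <- Fh -> Gg -> Nu
  P3: Sq <- Nn -> Gg -> Nu
  P4: Sq <- Nn -> Ua <- Fh -> Gg -> Nu
  P5: Sq <- Fh <- Nn -> Gg -> Nu
  P6: Sq <- Fh -> Gg -> Nu
  P7: Sq <- Fh -> Ua <- Nn -> Gg -> Nu
  P8: Sq <- Fh -> Ua <- Kw <- Nn -> Gg -> Nu
The empty set is not sufficient: P1 (Sq <- Nn -> Fh -> Gg -> Nu) has no collider blocking it and no conditioned non-collider, so it is open.
Try {Gg}:
  P1: blocked at chain node Gg ∈ conditioning set.
  P2: blocked at collider Ua (neither it nor any descendant is in the conditioning set).
  P3: blocked at chain node Gg ∈ conditioning set.
  P4: blocked at collider Ua (neither it nor any descendant is in the conditioning set).
  P5: blocked at chain node Gg ∈ conditioning set.
  P6: blocked at chain node Gg ∈ conditioning set.
  P7: blocked at collider Ua (neither it nor any descendant is in the conditioning set).
  P8: blocked at collider Ua (neither it nor any descendant is in the conditioning set).
{Gg} contains no descendant of Sq and blocks every backdoor path.
No other singleton works — e.g. {Nn} leaves P6 open — so {Gg} is the unique smallest valid adjustment set.

{Gg}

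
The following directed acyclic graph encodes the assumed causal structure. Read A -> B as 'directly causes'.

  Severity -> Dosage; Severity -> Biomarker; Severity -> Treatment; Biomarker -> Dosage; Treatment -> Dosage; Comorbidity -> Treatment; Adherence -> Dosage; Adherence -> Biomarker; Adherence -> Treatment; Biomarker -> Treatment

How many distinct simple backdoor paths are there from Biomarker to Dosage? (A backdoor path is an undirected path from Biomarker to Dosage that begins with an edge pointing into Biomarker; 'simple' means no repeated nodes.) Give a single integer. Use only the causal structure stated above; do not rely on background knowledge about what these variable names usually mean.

A backdoor path from Biomarker to Dosage is any simple undirected path whose first edge points into Biomarker (i.e. leaves Biomarker via a parent).
Parents of Biomarker: {Adherence, Severity}.
Enumerating:
  P1: Biomarker <- Adherence -> Treatment <- Severity -> Dosage
  P2: Biomarker <- Adherence -> Treatment -> Dosage
  P3: Biomarker <- Adherence -> Dosage
  P4: Biomarker <- Severity -> Treatment <- Adherence -> Dosage
  P5: Biomarker <- Severity -> Treatment -> Dosage
  P6: Biomarker <- Severity -> Dosage
That exhausts the simple backdoor paths. Count: 6.

6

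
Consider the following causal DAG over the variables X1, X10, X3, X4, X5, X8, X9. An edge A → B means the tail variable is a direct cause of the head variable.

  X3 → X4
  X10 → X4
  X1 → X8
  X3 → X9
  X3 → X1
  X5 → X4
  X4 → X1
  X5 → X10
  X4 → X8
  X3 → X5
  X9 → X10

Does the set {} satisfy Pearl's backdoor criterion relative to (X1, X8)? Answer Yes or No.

No

Backdoor paths from X1 to X8 (paths whose first edge points into X1):
  P1: X1 <- X3 -> X5 -> X10 -> X4 -> X8
  P2: X1 <- X3 -> X5 -> X4 -> X8
  P3: X1 <- X3 -> X9 -> X10 <- X5 -> X4 -> X8
  P4: X1 <- X3 -> X9 -> X10 -> X4 -> X8
  P5: X1 <- X3 -> X4 -> X8
  P6: X1 <- X4 -> X8
Condition 1 (no descendant of X1 in the set): holds — descendants of X1 are {X8}; none are in {}.
Condition 2 (every backdoor path blocked by {}):
  P1: open — no interior node is in the conditioning set.
  P2: open — no interior node is in the conditioning set.
  P3: blocked at collider X10 (neither it nor any descendant is in the conditioning set).
  P4: open — no interior node is in the conditioning set.
  P5: open — no interior node is in the conditioning set.
  P6: open — no interior node is in the conditioning set.
{} does not satisfy the backdoor criterion.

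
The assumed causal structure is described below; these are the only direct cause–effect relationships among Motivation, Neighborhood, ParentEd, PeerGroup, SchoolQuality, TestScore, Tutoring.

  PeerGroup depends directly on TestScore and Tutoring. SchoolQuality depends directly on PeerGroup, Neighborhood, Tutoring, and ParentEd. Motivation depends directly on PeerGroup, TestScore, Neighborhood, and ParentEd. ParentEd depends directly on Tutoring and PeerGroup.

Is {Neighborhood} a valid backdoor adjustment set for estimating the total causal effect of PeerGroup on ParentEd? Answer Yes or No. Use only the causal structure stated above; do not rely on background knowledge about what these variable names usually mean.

Backdoor paths from PeerGroup to ParentEd (paths whose first edge points into PeerGroup):
  P1: PeerGroup <- TestScore -> Motivation <- Neighborhood -> SchoolQuality <- Tutoring -> ParentEd
  P2: PeerGroup <- TestScore -> Motivation <- Neighborhood -> SchoolQuality <- ParentEd
  P3: PeerGroup <- TestScore -> Motivation <- ParentEd
  P4: PeerGroup <- Tutoring -> ParentEd
  P5: PeerGroup <- Tutoring -> SchoolQuality <- Neighborhood -> Motivation <- ParentEd
  P6: PeerGroup <- Tutoring -> SchoolQuality <- ParentEd
Condition 1 (no descendant of PeerGroup in the set): holds — descendants of PeerGroup are {Motivation, ParentEd, SchoolQuality}; none are in {Neighborhood}.
Condition 2 (every backdoor path blocked by {Neighborhood}):
  P1: blocked at collider Motivation (neither it nor any descendant is in the conditioning set).
  P2: blocked at collider Motivation (neither it nor any descendant is in the conditioning set).
  P3: blocked at collider Motivation (neither it nor any descendant is in the conditioning set).
  P4: open — no interior node is in the conditioning set.
  P5: blocked at collider SchoolQuality (neither it nor any descendant is in the conditioning set).
  P6: blocked at collider SchoolQuality (neither it nor any descendant is in the conditioning set).
{Neighborhood} does not satisfy the backdoor criterion.

No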